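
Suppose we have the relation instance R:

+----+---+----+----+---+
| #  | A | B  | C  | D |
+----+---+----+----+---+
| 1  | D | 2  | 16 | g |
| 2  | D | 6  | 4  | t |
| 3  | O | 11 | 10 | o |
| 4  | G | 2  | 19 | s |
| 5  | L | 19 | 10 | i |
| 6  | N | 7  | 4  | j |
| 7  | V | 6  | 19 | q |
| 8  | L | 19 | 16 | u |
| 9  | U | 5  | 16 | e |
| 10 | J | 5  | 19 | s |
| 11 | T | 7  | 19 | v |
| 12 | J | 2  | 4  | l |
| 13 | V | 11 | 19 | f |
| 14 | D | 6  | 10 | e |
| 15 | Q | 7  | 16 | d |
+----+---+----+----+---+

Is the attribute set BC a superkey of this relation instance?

All 15 rows have distinct BC values, so BC → (all attributes) holds and BC is a superkey.

Yes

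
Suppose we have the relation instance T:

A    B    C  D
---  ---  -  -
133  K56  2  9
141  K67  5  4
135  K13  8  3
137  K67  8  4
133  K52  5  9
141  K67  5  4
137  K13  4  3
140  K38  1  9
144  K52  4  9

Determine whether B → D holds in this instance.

Yes

B=K56: 1 row → D = 9 ✓
B=K67: 3 rows → D = 4, 4, 4 ✓
B=K13: 2 rows → D = 3, 3 ✓
B=K52: 2 rows → D = 9, 9 ✓
B=K38: 1 row → D = 9 ✓
Every B value is associated with a single D value, so B → D holds.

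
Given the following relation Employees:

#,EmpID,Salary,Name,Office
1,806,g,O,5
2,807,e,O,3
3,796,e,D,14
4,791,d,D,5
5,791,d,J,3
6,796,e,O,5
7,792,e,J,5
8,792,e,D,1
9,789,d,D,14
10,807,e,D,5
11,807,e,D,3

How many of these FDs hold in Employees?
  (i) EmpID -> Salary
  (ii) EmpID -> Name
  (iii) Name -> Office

(i) EmpID -> Salary: every LHS value maps to a single RHS value — holds.
(ii) EmpID -> Name: EmpID=807: rows 2, 10, 11 → Name takes values {O, D} — violation; EmpID=796: rows 3, 6 → Name takes values {D, O} — violation; EmpID=791: rows 4, 5 → Name takes values {D, J} — violation; EmpID=792: rows 7, 8 → Name takes values {J, D} — violation — fails.
(iii) Name -> Office: Name=O: rows 1, 2, 6 → Office takes values {5, 3} — violation; Name=D: rows 3, 4, 8, 9, 10, 11 → Office takes values {14, 5, 1, 3} — violation; Name=J: rows 5, 7 → Office takes values {3, 5} — violation — fails.
1 of the 3 dependencies holds.

1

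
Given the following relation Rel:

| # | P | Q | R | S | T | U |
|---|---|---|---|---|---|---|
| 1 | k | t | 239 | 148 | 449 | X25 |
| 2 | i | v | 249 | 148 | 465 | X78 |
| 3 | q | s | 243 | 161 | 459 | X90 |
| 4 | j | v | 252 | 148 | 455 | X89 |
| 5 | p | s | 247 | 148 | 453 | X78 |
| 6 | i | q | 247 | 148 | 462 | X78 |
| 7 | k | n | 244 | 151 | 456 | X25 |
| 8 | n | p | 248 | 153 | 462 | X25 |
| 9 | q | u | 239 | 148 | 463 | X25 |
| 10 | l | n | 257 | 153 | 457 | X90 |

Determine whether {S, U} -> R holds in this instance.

(S=148, U=X25): rows 1, 9 → R = 239, 239 ✓
(S=148, U=X78): rows 2, 5, 6 → R takes values {249, 247} — violation
(S=161, U=X90): row 3 → R = 243 ✓
(S=148, U=X89): row 4 → R = 252 ✓
(S=151, U=X25): row 7 → R = 244 ✓
(S=153, U=X25): row 8 → R = 248 ✓
(S=153, U=X90): row 10 → R = 257 ✓
Two rows agree on {S, U} but differ on R, so {S, U} -> R does not hold.

No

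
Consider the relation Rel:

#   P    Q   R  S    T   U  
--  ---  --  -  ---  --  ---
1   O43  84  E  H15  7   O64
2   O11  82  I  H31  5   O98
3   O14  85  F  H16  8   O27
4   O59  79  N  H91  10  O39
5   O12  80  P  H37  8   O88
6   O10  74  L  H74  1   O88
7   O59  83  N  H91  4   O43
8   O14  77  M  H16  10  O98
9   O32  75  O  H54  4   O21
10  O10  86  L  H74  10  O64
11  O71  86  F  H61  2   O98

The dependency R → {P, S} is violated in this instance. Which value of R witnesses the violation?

F

R=E: row 1 → {P,S} = (O43, H15) ✓
R=I: row 2 → {P,S} = (O11, H31) ✓
R=F: rows 3, 11 → {P,S} takes values {(O14, H16), (O71, H61)} — violation
R=N: rows 4, 7 → {P,S} = (O59, H91), (O59, H91) ✓
R=P: row 5 → {P,S} = (O12, H37) ✓
R=L: rows 6, 10 → {P,S} = (O10, H74), (O10, H74) ✓
R=M: row 8 → {P,S} = (O14, H16) ✓
R=O: row 9 → {P,S} = (O32, H54) ✓
The only R value with inconsistent RHS is R=F.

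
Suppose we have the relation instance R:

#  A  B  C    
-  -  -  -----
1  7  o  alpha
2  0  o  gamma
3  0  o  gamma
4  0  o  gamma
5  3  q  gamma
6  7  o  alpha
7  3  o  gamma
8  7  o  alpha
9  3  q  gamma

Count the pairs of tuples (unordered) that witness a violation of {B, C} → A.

3

(B=o, C=alpha): all 3 rows agree on A — 0 pairs.
(B=o, C=gamma): violating pairs (2,7), (3,7), (4,7) — 3 pairs.
(B=q, C=gamma): all 2 rows agree on A — 0 pairs.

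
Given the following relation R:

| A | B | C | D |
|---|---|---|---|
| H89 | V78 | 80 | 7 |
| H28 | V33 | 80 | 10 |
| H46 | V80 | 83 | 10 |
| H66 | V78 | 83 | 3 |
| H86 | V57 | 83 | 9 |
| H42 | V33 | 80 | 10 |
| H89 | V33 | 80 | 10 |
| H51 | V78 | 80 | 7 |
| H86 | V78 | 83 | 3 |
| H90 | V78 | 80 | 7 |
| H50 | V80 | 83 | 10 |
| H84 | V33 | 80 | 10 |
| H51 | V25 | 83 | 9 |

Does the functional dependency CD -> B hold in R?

(C=80, D=7): 3 rows → B = V78, V78, V78 ✓
(C=80, D=10): 4 rows → B = V33, V33, V33, V33 ✓
(C=83, D=10): 2 rows → B = V80, V80 ✓
(C=83, D=3): 2 rows → B = V78, V78 ✓
(C=83, D=9): 2 rows → B takes values {V57, V25} — violation
Two rows agree on CD but differ on B, so CD -> B does not hold.

No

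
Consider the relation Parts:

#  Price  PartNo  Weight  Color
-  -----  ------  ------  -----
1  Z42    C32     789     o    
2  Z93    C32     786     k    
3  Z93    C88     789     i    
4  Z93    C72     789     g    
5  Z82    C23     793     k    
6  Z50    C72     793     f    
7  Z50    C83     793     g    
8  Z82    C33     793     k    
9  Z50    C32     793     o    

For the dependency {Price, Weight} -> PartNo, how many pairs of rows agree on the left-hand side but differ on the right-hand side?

(Price=Z93, Weight=789): violating pairs (3,4) — 1 pair.
(Price=Z82, Weight=793): violating pairs (5,8) — 1 pair.
(Price=Z50, Weight=793): violating pairs (6,7), (6,9), (7,9) — 3 pairs.

5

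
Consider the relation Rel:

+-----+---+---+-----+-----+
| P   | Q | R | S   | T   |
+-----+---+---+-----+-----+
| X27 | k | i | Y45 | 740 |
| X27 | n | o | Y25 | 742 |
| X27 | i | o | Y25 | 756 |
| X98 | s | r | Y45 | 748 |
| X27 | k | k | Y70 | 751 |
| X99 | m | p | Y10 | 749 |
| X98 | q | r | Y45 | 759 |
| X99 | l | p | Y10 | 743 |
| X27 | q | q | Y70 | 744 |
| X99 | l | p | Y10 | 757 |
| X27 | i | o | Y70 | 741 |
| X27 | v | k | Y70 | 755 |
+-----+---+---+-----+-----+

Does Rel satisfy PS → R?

(P=X27, S=Y45): 1 row → R = i ✓
(P=X27, S=Y25): 2 rows → R = o, o ✓
(P=X98, S=Y45): 2 rows → R = r, r ✓
(P=X27, S=Y70): 4 rows → R takes values {k, q, o} — violation
(P=X99, S=Y10): 3 rows → R = p, p, p ✓
Two rows agree on PS but differ on R, so PS → R does not hold.

No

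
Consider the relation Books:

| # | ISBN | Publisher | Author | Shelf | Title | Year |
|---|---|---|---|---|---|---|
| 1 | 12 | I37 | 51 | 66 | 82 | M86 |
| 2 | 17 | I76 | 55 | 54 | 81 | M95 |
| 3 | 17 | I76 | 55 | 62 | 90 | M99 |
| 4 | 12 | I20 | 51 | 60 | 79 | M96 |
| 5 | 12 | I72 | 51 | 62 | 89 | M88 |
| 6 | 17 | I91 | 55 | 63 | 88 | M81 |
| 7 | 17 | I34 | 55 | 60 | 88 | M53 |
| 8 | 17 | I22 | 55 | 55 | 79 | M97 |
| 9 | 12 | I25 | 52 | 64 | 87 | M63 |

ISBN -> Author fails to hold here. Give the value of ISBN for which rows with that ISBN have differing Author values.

ISBN=12: rows 1, 4, 5, 9 → Author takes values {51, 52} — violation
ISBN=17: rows 2, 3, 6, 7, 8 → Author = 55, 55, 55, 55, 55 ✓
The only ISBN value with inconsistent Author is ISBN=12.

12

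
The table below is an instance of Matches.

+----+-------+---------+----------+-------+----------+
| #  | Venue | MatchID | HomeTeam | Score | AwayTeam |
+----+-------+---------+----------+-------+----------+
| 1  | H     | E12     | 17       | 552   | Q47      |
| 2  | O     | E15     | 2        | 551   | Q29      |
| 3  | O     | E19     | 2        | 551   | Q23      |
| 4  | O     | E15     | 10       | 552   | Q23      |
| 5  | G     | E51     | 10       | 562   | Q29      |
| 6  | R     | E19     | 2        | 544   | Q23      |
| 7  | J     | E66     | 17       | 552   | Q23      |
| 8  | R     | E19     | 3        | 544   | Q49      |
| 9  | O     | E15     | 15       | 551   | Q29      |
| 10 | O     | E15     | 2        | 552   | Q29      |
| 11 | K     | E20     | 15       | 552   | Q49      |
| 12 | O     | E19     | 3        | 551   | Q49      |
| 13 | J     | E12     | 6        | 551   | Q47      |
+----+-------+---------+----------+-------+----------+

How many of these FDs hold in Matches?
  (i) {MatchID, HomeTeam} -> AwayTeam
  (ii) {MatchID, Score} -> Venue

2

(i) {MatchID, HomeTeam} -> AwayTeam: every LHS value maps to a single RHS value — holds.
(ii) {MatchID, Score} -> Venue: every LHS value maps to a single RHS value — holds.
2 of the 2 dependencies hold.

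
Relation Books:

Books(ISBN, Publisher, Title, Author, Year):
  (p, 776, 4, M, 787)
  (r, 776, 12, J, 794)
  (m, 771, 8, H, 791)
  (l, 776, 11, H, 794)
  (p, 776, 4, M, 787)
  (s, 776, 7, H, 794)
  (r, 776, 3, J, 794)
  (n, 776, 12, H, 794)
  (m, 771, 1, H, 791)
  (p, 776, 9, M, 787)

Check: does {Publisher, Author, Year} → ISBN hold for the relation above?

(Publisher=776, Author=M, Year=787): 3 rows → ISBN = p, p, p ✓
(Publisher=776, Author=J, Year=794): 2 rows → ISBN = r, r ✓
(Publisher=771, Author=H, Year=791): 2 rows → ISBN = m, m ✓
(Publisher=776, Author=H, Year=794): 3 rows → ISBN takes values {l, s, n} — violation
Two rows agree on {Publisher, Author, Year} but differ on ISBN, so {Publisher, Author, Year} → ISBN does not hold.

No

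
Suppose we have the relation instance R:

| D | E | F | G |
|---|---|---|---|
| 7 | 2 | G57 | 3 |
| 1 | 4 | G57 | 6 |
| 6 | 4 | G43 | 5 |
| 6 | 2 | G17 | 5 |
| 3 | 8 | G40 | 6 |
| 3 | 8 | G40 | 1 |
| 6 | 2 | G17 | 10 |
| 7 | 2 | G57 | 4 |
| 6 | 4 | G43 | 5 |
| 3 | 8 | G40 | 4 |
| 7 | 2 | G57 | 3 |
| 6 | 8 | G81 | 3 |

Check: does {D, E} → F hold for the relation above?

Yes

(D=7, E=2): 3 rows → F = G57, G57, G57 ✓
(D=1, E=4): 1 row → F = G57 ✓
(D=6, E=4): 2 rows → F = G43, G43 ✓
(D=6, E=2): 2 rows → F = G17, G17 ✓
(D=3, E=8): 3 rows → F = G40, G40, G40 ✓
(D=6, E=8): 1 row → F = G81 ✓
Every {D, E} value is associated with a single F value, so {D, E} → F holds.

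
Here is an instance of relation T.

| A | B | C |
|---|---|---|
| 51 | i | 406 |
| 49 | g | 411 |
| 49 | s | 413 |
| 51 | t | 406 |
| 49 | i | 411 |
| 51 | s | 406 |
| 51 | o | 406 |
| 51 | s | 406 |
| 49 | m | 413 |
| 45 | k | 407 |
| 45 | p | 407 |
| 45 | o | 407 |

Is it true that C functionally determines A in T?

C=406: 5 rows → A = 51, 51, 51, 51, 51 ✓
C=411: 2 rows → A = 49, 49 ✓
C=413: 2 rows → A = 49, 49 ✓
C=407: 3 rows → A = 45, 45, 45 ✓
Every C value is associated with a single A value, so C -> A holds.

Yes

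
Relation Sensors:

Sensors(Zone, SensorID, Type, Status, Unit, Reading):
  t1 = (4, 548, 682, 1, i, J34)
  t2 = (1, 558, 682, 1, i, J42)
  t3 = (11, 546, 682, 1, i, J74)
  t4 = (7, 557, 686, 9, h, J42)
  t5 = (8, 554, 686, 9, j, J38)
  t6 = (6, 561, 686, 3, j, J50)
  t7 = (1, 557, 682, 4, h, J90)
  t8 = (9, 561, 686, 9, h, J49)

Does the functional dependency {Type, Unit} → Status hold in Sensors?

(Type=682, Unit=i): rows 1, 2, 3 → Status = 1, 1, 1 ✓
(Type=686, Unit=h): rows 4, 8 → Status = 9, 9 ✓
(Type=686, Unit=j): rows 5, 6 → Status takes values {9, 3} — violation
(Type=682, Unit=h): row 7 → Status = 4 ✓
Two rows agree on {Type, Unit} but differ on Status, so {Type, Unit} → Status does not hold.

No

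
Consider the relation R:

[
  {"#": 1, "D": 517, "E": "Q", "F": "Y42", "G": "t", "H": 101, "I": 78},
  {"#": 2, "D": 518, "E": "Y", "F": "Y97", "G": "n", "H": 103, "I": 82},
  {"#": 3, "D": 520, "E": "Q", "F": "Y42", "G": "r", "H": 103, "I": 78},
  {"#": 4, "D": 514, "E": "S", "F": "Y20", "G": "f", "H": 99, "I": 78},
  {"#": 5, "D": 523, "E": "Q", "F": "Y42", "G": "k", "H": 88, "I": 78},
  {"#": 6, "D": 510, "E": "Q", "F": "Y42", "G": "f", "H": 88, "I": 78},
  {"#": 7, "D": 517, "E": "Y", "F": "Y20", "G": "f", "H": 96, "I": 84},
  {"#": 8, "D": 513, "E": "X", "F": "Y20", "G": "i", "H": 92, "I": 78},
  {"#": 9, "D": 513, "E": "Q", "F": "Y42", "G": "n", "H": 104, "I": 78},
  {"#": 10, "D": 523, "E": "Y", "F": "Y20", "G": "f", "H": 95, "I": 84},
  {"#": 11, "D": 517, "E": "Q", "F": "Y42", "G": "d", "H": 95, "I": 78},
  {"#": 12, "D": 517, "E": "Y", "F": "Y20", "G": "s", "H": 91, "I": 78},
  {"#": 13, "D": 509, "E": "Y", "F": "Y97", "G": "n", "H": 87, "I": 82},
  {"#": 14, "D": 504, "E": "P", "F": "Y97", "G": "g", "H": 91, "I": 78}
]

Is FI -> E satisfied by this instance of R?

(F=Y42, I=78): rows 1, 3, 5, 6, 9, 11 → E = Q, Q, Q, Q, Q, Q ✓
(F=Y97, I=82): rows 2, 13 → E = Y, Y ✓
(F=Y20, I=78): rows 4, 8, 12 → E takes values {S, X, Y} — violation
(F=Y20, I=84): rows 7, 10 → E = Y, Y ✓
(F=Y97, I=78): row 14 → E = P ✓
Two rows agree on FI but differ on E, so FI -> E does not hold.

No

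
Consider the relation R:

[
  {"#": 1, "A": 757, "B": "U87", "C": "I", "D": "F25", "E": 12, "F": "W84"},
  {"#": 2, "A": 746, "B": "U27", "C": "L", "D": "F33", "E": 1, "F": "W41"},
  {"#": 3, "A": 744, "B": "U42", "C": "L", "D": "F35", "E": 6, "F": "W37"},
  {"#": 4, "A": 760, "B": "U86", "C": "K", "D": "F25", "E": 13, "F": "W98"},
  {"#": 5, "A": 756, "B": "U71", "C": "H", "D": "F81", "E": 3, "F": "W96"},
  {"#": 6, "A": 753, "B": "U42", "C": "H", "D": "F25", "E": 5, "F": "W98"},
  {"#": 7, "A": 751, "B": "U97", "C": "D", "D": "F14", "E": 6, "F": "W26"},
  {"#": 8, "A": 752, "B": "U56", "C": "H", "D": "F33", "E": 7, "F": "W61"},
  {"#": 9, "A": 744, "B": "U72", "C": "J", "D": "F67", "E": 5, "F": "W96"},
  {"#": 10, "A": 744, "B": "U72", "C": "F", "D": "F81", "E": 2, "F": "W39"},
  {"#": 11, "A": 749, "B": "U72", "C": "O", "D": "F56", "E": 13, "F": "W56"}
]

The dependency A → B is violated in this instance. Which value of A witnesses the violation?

744

A=757: row 1 → B = U87 ✓
A=746: row 2 → B = U27 ✓
A=744: rows 3, 9, 10 → B takes values {U42, U72} — violation
A=760: row 4 → B = U86 ✓
A=756: row 5 → B = U71 ✓
A=753: row 6 → B = U42 ✓
A=751: row 7 → B = U97 ✓
A=752: row 8 → B = U56 ✓
A=749: row 11 → B = U72 ✓
The only A value with inconsistent B is A=744.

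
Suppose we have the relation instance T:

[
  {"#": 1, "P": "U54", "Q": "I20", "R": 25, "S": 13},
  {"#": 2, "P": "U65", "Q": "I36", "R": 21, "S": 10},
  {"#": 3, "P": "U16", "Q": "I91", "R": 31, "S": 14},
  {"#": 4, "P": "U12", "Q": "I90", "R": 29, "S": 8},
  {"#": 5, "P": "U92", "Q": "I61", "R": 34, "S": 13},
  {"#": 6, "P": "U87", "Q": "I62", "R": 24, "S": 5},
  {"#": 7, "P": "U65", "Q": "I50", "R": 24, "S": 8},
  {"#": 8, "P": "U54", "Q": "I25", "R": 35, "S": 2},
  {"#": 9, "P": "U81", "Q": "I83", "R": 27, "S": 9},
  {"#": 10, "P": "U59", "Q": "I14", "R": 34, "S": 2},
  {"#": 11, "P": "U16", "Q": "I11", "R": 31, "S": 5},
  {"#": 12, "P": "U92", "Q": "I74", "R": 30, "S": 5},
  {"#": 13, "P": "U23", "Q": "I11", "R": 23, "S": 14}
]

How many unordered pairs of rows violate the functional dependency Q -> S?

1

Q=I11: violating pairs (11,13) — 1 pair.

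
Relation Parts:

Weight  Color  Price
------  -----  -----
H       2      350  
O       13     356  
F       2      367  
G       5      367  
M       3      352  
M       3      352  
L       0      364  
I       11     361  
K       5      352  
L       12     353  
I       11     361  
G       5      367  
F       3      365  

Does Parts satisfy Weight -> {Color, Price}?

Weight=H: 1 row → {Color,Price} = (2, 350) ✓
Weight=O: 1 row → {Color,Price} = (13, 356) ✓
Weight=F: 2 rows → {Color,Price} takes values {(2, 367), (3, 365)} — violation
Weight=G: 2 rows → {Color,Price} = (5, 367), (5, 367) ✓
Weight=M: 2 rows → {Color,Price} = (3, 352), (3, 352) ✓
Weight=L: 2 rows → {Color,Price} takes values {(0, 364), (12, 353)} — violation
Weight=I: 2 rows → {Color,Price} = (11, 361), (11, 361) ✓
Weight=K: 1 row → {Color,Price} = (5, 352) ✓
Two rows agree on Weight but differ on {Color, Price}, so Weight -> {Color, Price} does not hold.

No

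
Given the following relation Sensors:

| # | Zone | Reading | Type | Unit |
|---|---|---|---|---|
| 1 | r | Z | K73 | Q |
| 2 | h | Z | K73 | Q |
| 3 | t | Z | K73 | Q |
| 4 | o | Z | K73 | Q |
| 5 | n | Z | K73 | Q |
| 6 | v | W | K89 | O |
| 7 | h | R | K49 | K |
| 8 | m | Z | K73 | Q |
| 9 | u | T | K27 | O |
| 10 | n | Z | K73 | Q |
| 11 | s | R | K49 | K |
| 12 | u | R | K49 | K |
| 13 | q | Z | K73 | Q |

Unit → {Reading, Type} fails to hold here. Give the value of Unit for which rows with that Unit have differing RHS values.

O

Unit=Q: rows 1, 2, 3, 4, 5, 8, 10, 13 → {Reading,Type} = (Z, K73), (Z, K73), (Z, K73), (Z, K73), (Z, K73), (Z, K73), (Z, K73), (Z, K73) ✓
Unit=O: rows 6, 9 → {Reading,Type} takes values {(W, K89), (T, K27)} — violation
Unit=K: rows 7, 11, 12 → {Reading,Type} = (R, K49), (R, K49), (R, K49) ✓
The only Unit value with inconsistent RHS is Unit=O.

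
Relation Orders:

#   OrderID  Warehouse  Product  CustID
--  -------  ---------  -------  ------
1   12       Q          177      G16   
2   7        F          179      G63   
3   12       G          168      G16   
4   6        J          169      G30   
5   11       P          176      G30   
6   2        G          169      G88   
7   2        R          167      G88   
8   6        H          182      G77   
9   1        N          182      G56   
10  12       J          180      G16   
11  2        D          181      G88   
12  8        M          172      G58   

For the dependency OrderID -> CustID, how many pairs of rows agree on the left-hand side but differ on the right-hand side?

1

OrderID=12: all 3 rows agree on CustID — 0 pairs.
OrderID=6: violating pairs (4,8) — 1 pair.
OrderID=2: all 3 rows agree on CustID — 0 pairs.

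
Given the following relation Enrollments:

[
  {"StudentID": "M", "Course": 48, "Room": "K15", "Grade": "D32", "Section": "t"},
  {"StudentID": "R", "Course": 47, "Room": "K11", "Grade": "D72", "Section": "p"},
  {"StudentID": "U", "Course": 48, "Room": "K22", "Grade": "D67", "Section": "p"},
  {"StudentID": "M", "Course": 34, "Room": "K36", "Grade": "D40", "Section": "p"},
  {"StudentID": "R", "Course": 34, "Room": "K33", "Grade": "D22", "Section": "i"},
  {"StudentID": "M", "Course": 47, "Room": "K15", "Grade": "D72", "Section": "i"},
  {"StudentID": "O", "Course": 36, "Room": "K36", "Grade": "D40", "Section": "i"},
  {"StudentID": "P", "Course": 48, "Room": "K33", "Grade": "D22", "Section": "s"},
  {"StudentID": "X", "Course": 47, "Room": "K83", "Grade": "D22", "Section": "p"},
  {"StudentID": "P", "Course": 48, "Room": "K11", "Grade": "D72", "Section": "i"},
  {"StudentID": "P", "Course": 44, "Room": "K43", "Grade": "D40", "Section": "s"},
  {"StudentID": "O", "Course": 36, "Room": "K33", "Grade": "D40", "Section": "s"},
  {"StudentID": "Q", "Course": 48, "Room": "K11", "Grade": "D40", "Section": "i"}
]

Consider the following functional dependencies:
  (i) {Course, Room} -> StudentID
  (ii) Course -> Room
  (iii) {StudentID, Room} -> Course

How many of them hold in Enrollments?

(i) {Course, Room} -> StudentID: (Course=48, Room=K11): 2 rows → StudentID takes values {P, Q} — violation — fails.
(ii) Course -> Room: Course=48: 5 rows → Room takes values {K15, K22, K33, K11} — violation; Course=47: 3 rows → Room takes values {K11, K15, K83} — violation; Course=34: 2 rows → Room takes values {K36, K33} — violation; Course=36: 2 rows → Room takes values {K36, K33} — violation — fails.
(iii) {StudentID, Room} -> Course: (StudentID=M, Room=K15): 2 rows → Course takes values {48, 47} — violation — fails.
None of the 3 dependencies hold.

0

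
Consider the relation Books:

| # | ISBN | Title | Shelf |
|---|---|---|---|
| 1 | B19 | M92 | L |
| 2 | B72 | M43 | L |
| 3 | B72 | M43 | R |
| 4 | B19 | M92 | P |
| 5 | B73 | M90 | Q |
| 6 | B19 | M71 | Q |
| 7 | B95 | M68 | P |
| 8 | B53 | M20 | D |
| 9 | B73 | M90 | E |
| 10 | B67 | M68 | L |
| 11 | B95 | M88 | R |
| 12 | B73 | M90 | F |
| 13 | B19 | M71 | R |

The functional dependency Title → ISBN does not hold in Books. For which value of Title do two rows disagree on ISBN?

Title=M92: rows 1, 4 → ISBN = B19, B19 ✓
Title=M43: rows 2, 3 → ISBN = B72, B72 ✓
Title=M90: rows 5, 9, 12 → ISBN = B73, B73, B73 ✓
Title=M71: rows 6, 13 → ISBN = B19, B19 ✓
Title=M68: rows 7, 10 → ISBN takes values {B95, B67} — violation
Title=M20: row 8 → ISBN = B53 ✓
Title=M88: row 11 → ISBN = B95 ✓
The only Title value with inconsistent ISBN is Title=M68.

M68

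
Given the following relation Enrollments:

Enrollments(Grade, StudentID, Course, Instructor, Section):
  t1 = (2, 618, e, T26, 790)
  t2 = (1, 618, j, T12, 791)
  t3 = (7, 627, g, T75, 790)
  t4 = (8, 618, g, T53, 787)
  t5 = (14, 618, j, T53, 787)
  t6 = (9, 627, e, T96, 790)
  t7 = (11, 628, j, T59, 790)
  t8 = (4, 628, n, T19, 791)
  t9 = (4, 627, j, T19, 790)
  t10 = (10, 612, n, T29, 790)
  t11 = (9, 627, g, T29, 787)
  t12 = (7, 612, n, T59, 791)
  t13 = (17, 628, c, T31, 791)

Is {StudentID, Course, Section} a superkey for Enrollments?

All 13 rows have distinct {StudentID, Course, Section} values, so {StudentID, Course, Section} → (all attributes) holds and {StudentID, Course, Section} is a superkey.

Yes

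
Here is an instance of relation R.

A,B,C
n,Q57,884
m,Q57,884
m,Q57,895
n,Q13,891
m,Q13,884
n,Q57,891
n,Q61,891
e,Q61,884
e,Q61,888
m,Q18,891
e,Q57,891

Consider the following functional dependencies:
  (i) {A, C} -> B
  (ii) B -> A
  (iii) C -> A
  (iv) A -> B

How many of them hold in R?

(i) {A, C} -> B: (A=m, C=884): 2 rows → B takes values {Q57, Q13} — violation; (A=n, C=891): 3 rows → B takes values {Q13, Q57, Q61} — violation — fails.
(ii) B -> A: B=Q57: 5 rows → A takes values {n, m, e} — violation; B=Q13: 2 rows → A takes values {n, m} — violation; B=Q61: 3 rows → A takes values {n, e} — violation — fails.
(iii) C -> A: C=884: 4 rows → A takes values {n, m, e} — violation; C=891: 5 rows → A takes values {n, m, e} — violation — fails.
(iv) A -> B: A=n: 4 rows → B takes values {Q57, Q13, Q61} — violation; A=m: 4 rows → B takes values {Q57, Q13, Q18} — violation; A=e: 3 rows → B takes values {Q61, Q57} — violation — fails.
None of the 4 dependencies hold.

0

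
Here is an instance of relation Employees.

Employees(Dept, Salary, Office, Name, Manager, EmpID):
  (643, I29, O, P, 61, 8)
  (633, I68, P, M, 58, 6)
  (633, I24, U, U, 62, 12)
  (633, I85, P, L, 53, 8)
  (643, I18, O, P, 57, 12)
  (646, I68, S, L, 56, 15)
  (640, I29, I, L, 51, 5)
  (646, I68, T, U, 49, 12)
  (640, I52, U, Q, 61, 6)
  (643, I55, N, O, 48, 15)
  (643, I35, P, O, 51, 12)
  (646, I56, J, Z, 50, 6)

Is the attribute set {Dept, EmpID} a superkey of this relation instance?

Two distinct rows share (Dept=643, EmpID=12), so {Dept, EmpID} does not determine every attribute — not a superkey.

No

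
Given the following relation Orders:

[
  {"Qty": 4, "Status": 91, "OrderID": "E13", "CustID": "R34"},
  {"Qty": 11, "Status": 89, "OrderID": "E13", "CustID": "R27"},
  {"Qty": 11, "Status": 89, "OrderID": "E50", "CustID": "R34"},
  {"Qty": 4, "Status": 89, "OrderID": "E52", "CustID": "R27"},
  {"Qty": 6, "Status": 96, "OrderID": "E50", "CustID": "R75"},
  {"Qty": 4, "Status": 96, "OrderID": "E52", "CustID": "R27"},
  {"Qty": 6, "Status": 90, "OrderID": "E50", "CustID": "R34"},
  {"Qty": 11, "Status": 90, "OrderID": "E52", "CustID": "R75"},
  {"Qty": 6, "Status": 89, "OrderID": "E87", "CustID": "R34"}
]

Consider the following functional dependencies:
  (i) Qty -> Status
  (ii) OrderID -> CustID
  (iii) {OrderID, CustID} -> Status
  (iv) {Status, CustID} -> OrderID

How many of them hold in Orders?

0

(i) Qty -> Status: Qty=4: 3 rows → Status takes values {91, 89, 96} — violation; Qty=11: 3 rows → Status takes values {89, 90} — violation; Qty=6: 3 rows → Status takes values {96, 90, 89} — violation — fails.
(ii) OrderID -> CustID: OrderID=E13: 2 rows → CustID takes values {R34, R27} — violation; OrderID=E50: 3 rows → CustID takes values {R34, R75} — violation; OrderID=E52: 3 rows → CustID takes values {R27, R75} — violation — fails.
(iii) {OrderID, CustID} -> Status: (OrderID=E50, CustID=R34): 2 rows → Status takes values {89, 90} — violation; (OrderID=E52, CustID=R27): 2 rows → Status takes values {89, 96} — violation — fails.
(iv) {Status, CustID} -> OrderID: (Status=89, CustID=R27): 2 rows → OrderID takes values {E13, E52} — violation; (Status=89, CustID=R34): 2 rows → OrderID takes values {E50, E87} — violation — fails.
None of the 4 dependencies hold.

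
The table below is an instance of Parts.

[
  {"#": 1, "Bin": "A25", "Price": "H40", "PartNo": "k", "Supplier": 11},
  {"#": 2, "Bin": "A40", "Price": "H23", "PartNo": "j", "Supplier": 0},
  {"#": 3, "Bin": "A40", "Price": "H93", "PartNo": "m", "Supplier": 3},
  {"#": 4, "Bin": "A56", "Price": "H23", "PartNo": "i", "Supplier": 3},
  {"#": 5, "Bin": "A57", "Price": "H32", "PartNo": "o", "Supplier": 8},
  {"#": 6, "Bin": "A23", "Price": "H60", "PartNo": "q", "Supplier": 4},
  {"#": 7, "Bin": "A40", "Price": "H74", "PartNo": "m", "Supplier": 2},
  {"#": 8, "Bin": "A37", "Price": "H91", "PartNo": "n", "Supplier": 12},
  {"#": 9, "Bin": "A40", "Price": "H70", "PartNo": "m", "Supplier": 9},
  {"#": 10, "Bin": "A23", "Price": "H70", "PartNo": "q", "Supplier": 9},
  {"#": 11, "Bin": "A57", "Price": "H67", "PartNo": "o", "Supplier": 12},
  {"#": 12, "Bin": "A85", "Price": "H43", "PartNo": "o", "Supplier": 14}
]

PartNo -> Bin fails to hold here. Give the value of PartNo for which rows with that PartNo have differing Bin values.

PartNo=k: row 1 → Bin = A25 ✓
PartNo=j: row 2 → Bin = A40 ✓
PartNo=m: rows 3, 7, 9 → Bin = A40, A40, A40 ✓
PartNo=i: row 4 → Bin = A56 ✓
PartNo=o: rows 5, 11, 12 → Bin takes values {A57, A85} — violation
PartNo=q: rows 6, 10 → Bin = A23, A23 ✓
PartNo=n: row 8 → Bin = A37 ✓
The only PartNo value with inconsistent Bin is PartNo=o.

o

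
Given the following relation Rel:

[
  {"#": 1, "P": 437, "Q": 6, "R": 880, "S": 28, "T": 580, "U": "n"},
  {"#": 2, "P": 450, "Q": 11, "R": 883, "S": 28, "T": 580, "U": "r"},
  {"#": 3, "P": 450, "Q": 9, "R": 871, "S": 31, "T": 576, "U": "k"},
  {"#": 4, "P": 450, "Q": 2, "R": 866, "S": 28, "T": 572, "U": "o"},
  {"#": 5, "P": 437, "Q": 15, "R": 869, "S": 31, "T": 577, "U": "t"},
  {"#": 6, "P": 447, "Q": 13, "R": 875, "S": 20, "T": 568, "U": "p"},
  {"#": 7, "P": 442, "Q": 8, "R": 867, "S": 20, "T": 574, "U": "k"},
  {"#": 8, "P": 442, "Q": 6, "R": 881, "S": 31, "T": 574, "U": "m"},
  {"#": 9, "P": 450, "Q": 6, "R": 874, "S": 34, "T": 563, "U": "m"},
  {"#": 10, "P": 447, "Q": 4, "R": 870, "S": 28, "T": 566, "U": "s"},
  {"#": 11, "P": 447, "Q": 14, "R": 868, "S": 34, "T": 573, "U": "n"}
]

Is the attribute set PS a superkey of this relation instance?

Rows 2 and 4 have the same PS value (P=450, S=28) but are distinct tuples, so PS does not determine every attribute — not a superkey.

No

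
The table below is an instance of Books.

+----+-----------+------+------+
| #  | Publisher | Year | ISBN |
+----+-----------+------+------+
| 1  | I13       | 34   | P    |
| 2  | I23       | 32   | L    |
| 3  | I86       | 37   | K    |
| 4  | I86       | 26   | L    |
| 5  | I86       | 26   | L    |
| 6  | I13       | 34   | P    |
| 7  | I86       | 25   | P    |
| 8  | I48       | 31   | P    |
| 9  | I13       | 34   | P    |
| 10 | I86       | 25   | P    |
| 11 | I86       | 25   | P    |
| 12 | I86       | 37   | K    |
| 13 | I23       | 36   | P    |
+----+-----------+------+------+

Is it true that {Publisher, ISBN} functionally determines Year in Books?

Yes

(Publisher=I13, ISBN=P): rows 1, 6, 9 → Year = 34, 34, 34 ✓
(Publisher=I23, ISBN=L): row 2 → Year = 32 ✓
(Publisher=I86, ISBN=K): rows 3, 12 → Year = 37, 37 ✓
(Publisher=I86, ISBN=L): rows 4, 5 → Year = 26, 26 ✓
(Publisher=I86, ISBN=P): rows 7, 10, 11 → Year = 25, 25, 25 ✓
(Publisher=I48, ISBN=P): row 8 → Year = 31 ✓
(Publisher=I23, ISBN=P): row 13 → Year = 36 ✓
Every {Publisher, ISBN} value is associated with a single Year value, so {Publisher, ISBN} → Year holds.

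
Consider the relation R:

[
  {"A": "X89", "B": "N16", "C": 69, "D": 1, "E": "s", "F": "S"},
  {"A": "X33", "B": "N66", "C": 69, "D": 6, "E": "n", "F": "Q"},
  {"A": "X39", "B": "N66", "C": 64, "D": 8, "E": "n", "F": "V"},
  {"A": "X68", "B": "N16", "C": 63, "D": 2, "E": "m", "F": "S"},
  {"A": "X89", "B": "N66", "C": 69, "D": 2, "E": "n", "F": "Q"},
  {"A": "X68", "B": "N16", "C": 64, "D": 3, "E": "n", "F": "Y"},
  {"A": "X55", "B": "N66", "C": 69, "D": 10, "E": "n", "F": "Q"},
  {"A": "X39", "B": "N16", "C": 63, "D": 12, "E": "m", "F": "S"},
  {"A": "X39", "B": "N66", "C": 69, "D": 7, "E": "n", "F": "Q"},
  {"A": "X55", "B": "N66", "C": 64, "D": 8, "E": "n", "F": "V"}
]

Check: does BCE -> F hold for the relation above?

(B=N16, C=69, E=s): 1 row → F = S ✓
(B=N66, C=69, E=n): 4 rows → F = Q, Q, Q, Q ✓
(B=N66, C=64, E=n): 2 rows → F = V, V ✓
(B=N16, C=63, E=m): 2 rows → F = S, S ✓
(B=N16, C=64, E=n): 1 row → F = Y ✓
Every BCE value is associated with a single F value, so BCE -> F holds.

Yes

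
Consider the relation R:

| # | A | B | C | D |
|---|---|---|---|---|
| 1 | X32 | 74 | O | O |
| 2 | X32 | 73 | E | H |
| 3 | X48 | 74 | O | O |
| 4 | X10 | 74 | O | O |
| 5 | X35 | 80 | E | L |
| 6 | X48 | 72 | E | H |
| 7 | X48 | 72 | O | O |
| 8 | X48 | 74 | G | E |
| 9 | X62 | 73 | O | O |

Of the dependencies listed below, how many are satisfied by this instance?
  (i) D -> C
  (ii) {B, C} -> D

(i) D -> C: every LHS value maps to a single RHS value — holds.
(ii) {B, C} -> D: every LHS value maps to a single RHS value — holds.
2 of the 2 dependencies hold.

2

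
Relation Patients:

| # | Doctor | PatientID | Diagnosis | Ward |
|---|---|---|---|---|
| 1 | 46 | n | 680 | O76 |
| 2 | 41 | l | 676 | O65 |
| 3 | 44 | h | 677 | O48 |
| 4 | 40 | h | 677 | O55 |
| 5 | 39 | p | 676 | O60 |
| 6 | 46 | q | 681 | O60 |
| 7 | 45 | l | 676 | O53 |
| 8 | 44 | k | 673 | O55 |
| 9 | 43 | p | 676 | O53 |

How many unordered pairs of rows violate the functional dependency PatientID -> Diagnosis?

PatientID=l: all 2 rows agree on Diagnosis — 0 pairs.
PatientID=h: all 2 rows agree on Diagnosis — 0 pairs.
PatientID=p: all 2 rows agree on Diagnosis — 0 pairs.

0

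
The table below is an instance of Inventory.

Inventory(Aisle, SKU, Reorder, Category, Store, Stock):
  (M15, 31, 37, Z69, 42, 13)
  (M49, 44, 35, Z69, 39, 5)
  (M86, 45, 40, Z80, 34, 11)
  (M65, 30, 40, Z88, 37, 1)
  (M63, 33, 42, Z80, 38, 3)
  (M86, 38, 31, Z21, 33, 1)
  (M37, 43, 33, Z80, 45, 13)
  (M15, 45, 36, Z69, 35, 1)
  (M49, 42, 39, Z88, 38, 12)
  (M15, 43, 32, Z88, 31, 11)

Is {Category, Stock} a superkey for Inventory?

Yes

All 10 rows have distinct {Category, Stock} values, so {Category, Stock} → (all attributes) holds and {Category, Stock} is a superkey.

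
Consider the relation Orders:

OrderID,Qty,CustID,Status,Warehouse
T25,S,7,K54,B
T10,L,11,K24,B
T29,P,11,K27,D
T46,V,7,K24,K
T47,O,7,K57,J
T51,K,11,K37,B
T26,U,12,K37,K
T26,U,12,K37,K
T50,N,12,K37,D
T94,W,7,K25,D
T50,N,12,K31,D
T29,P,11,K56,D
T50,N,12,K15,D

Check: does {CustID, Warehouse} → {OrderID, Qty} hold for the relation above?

No

(CustID=7, Warehouse=B): 1 row → {OrderID,Qty} = (T25, S) ✓
(CustID=11, Warehouse=B): 2 rows → {OrderID,Qty} takes values {(T10, L), (T51, K)} — violation
(CustID=11, Warehouse=D): 2 rows → {OrderID,Qty} = (T29, P), (T29, P) ✓
(CustID=7, Warehouse=K): 1 row → {OrderID,Qty} = (T46, V) ✓
(CustID=7, Warehouse=J): 1 row → {OrderID,Qty} = (T47, O) ✓
(CustID=12, Warehouse=K): 2 rows → {OrderID,Qty} = (T26, U), (T26, U) ✓
(CustID=12, Warehouse=D): 3 rows → {OrderID,Qty} = (T50, N), (T50, N), (T50, N) ✓
(CustID=7, Warehouse=D): 1 row → {OrderID,Qty} = (T94, W) ✓
Two rows agree on {CustID, Warehouse} but differ on {OrderID, Qty}, so {CustID, Warehouse} → {OrderID, Qty} does not hold.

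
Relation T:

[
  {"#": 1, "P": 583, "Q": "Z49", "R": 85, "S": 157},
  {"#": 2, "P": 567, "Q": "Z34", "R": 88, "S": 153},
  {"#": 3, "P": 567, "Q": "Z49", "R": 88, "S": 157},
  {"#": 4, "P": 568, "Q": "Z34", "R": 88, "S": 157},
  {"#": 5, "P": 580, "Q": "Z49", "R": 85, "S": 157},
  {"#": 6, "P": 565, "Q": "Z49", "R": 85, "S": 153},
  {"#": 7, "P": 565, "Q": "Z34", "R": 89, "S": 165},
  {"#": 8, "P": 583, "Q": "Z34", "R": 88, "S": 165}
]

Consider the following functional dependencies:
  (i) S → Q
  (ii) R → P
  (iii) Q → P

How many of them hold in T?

0

(i) S → Q: S=157: rows 1, 3, 4, 5 → Q takes values {Z49, Z34} — violation; S=153: rows 2, 6 → Q takes values {Z34, Z49} — violation — fails.
(ii) R → P: R=85: rows 1, 5, 6 → P takes values {583, 580, 565} — violation; R=88: rows 2, 3, 4, 8 → P takes values {567, 568, 583} — violation — fails.
(iii) Q → P: Q=Z49: rows 1, 3, 5, 6 → P takes values {583, 567, 580, 565} — violation; Q=Z34: rows 2, 4, 7, 8 → P takes values {567, 568, 565, 583} — violation — fails.
None of the 3 dependencies hold.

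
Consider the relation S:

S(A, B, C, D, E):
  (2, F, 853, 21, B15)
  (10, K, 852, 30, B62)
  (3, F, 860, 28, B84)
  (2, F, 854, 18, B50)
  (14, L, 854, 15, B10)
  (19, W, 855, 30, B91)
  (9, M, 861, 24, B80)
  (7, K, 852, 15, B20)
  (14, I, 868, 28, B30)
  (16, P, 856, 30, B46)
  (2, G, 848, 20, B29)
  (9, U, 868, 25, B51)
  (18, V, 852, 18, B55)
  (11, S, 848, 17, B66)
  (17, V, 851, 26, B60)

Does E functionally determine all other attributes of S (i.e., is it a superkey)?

Yes

All 15 rows have distinct E values, so E → (all attributes) holds and E is a superkey.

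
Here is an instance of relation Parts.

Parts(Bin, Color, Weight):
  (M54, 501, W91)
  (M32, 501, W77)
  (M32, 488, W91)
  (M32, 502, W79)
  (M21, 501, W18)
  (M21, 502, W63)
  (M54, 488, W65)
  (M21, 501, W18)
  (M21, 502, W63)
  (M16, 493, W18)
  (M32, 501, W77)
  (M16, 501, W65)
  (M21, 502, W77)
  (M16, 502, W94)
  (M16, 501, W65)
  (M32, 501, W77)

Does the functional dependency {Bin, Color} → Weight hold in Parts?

(Bin=M54, Color=501): 1 row → Weight = W91 ✓
(Bin=M32, Color=501): 3 rows → Weight = W77, W77, W77 ✓
(Bin=M32, Color=488): 1 row → Weight = W91 ✓
(Bin=M32, Color=502): 1 row → Weight = W79 ✓
(Bin=M21, Color=501): 2 rows → Weight = W18, W18 ✓
(Bin=M21, Color=502): 3 rows → Weight takes values {W63, W77} — violation
(Bin=M54, Color=488): 1 row → Weight = W65 ✓
(Bin=M16, Color=493): 1 row → Weight = W18 ✓
(Bin=M16, Color=501): 2 rows → Weight = W65, W65 ✓
(Bin=M16, Color=502): 1 row → Weight = W94 ✓
Two rows agree on {Bin, Color} but differ on Weight, so {Bin, Color} → Weight does not hold.

No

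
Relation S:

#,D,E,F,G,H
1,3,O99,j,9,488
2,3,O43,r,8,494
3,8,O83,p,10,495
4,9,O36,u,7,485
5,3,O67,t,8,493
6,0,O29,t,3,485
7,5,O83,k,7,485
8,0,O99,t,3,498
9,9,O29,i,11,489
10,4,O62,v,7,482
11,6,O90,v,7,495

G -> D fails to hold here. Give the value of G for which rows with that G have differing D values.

G=9: row 1 → D = 3 ✓
G=8: rows 2, 5 → D = 3, 3 ✓
G=10: row 3 → D = 8 ✓
G=7: rows 4, 7, 10, 11 → D takes values {9, 5, 4, 6} — violation
G=3: rows 6, 8 → D = 0, 0 ✓
G=11: row 9 → D = 9 ✓
The only G value with inconsistent D is G=7.

7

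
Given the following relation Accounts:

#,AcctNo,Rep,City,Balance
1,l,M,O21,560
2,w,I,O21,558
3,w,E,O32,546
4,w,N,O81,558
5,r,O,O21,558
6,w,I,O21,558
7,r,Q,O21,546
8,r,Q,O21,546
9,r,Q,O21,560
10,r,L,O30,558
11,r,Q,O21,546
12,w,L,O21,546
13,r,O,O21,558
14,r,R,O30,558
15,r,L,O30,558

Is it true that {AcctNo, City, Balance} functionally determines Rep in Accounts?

No

(AcctNo=l, City=O21, Balance=560): row 1 → Rep = M ✓
(AcctNo=w, City=O21, Balance=558): rows 2, 6 → Rep = I, I ✓
(AcctNo=w, City=O32, Balance=546): row 3 → Rep = E ✓
(AcctNo=w, City=O81, Balance=558): row 4 → Rep = N ✓
(AcctNo=r, City=O21, Balance=558): rows 5, 13 → Rep = O, O ✓
(AcctNo=r, City=O21, Balance=546): rows 7, 8, 11 → Rep = Q, Q, Q ✓
(AcctNo=r, City=O21, Balance=560): row 9 → Rep = Q ✓
(AcctNo=r, City=O30, Balance=558): rows 10, 14, 15 → Rep takes values {L, R} — violation
(AcctNo=w, City=O21, Balance=546): row 12 → Rep = L ✓
Two rows agree on {AcctNo, City, Balance} but differ on Rep, so {AcctNo, City, Balance} -> Rep does not hold.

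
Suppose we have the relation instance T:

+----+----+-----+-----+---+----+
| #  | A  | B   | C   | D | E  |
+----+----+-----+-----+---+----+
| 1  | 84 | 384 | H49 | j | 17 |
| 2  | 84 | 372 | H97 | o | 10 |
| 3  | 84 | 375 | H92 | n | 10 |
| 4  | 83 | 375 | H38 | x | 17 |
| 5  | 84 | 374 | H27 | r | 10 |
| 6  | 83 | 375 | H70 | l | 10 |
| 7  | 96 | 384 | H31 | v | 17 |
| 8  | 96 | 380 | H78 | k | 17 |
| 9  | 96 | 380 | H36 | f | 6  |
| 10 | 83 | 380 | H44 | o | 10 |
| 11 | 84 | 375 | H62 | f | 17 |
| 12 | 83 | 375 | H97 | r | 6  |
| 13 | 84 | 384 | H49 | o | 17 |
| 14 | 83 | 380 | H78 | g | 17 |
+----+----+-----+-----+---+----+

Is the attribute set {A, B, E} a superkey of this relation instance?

No

Rows 1 and 13 have the same {A, B, E} value (A=84, B=384, E=17) but are distinct tuples, so {A, B, E} does not determine every attribute — not a superkey.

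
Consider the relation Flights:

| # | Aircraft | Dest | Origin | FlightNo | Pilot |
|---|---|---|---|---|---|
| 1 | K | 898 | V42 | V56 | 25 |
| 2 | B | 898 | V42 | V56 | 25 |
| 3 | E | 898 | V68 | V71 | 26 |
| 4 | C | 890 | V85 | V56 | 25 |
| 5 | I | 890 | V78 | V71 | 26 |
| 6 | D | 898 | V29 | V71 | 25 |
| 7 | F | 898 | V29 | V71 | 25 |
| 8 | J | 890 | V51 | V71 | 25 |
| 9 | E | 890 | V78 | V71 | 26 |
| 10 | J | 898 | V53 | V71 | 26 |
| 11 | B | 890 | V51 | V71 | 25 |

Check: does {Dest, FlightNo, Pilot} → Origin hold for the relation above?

No

(Dest=898, FlightNo=V56, Pilot=25): rows 1, 2 → Origin = V42, V42 ✓
(Dest=898, FlightNo=V71, Pilot=26): rows 3, 10 → Origin takes values {V68, V53} — violation
(Dest=890, FlightNo=V56, Pilot=25): row 4 → Origin = V85 ✓
(Dest=890, FlightNo=V71, Pilot=26): rows 5, 9 → Origin = V78, V78 ✓
(Dest=898, FlightNo=V71, Pilot=25): rows 6, 7 → Origin = V29, V29 ✓
(Dest=890, FlightNo=V71, Pilot=25): rows 8, 11 → Origin = V51, V51 ✓
Two rows agree on {Dest, FlightNo, Pilot} but differ on Origin, so {Dest, FlightNo, Pilot} → Origin does not hold.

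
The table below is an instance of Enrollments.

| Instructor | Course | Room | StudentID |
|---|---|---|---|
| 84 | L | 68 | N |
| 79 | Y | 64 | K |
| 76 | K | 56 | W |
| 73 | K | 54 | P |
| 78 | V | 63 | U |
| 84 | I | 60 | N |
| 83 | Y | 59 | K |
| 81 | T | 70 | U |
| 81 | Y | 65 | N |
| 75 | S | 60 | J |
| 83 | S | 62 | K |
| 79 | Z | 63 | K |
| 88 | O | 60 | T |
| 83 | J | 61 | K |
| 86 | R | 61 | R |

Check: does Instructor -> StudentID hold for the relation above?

Instructor=84: 2 rows → StudentID = N, N ✓
Instructor=79: 2 rows → StudentID = K, K ✓
Instructor=76: 1 row → StudentID = W ✓
Instructor=73: 1 row → StudentID = P ✓
Instructor=78: 1 row → StudentID = U ✓
Instructor=83: 3 rows → StudentID = K, K, K ✓
Instructor=81: 2 rows → StudentID takes values {U, N} — violation
Instructor=75: 1 row → StudentID = J ✓
Instructor=88: 1 row → StudentID = T ✓
Instructor=86: 1 row → StudentID = R ✓
Two rows agree on Instructor but differ on StudentID, so Instructor -> StudentID does not hold.

No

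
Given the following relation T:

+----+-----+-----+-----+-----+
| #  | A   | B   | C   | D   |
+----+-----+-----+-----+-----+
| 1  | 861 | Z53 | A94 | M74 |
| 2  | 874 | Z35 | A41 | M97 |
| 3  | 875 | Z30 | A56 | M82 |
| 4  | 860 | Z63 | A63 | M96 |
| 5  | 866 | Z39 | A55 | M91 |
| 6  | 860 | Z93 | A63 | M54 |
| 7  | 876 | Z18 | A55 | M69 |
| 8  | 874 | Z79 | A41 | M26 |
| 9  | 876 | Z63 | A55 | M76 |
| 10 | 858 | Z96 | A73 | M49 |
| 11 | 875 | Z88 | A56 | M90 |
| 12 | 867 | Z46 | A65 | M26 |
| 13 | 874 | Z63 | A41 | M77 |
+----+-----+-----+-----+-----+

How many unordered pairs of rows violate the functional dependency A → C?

0

A=874: all 3 rows agree on C — 0 pairs.
A=875: all 2 rows agree on C — 0 pairs.
A=860: all 2 rows agree on C — 0 pairs.
A=876: all 2 rows agree on C — 0 pairs.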